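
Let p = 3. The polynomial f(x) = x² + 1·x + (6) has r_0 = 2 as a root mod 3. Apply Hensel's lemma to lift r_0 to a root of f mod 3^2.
r_1 = 5 (mod 9)

Hensel: r_{i+1} = r_i − f(r_i)·(f′(r_i))^{-1} mod 3^{i+2}, f′(x) = 2x + 1. Iterate:
  r_0 = 2 (mod 3)
  r_1 = 5 (mod 9)
Final: r = 5 satisfies f(r) ≡ 0 mod 3^2.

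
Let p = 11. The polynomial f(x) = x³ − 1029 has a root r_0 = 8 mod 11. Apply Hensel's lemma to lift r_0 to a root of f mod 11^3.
r_2 = 305 (mod 1331)

Hensel: r_{i+1} = r_i − f(r_i)/f′(r_i) mod 11^{i+2}, where f′(x) = 3x². Iterate:
  r_0 = 8 (mod 11)
  r_1 = 63 (mod 121)
  r_2 = 305 (mod 1331)
Final: r = 305 with f(r) ≡ 0 mod 11^3.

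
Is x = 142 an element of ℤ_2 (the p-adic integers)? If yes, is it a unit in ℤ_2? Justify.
x ∈ ℤ_2 but not a unit; v_2(x) = 1 > 0

ℤ_2 = {x ∈ ℚ_2 : v_2(x) ≥ 0} and ℤ_2^× = {x ∈ ℤ_2 : v_2(x) = 0}. Here v_2(142) = v_2(num) − v_2(den) = 1; compare against these criteria.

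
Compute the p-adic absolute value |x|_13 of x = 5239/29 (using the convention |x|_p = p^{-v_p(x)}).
|5239/29|_13 = 1/169

Step 1 — compute v_13(x) by factoring powers of 13 out of the numerator and denominator: v_13(5239/29) = 2. Step 2 — apply |x|_p = p^{-v_p(x)} = 13^{-2} = 1/169.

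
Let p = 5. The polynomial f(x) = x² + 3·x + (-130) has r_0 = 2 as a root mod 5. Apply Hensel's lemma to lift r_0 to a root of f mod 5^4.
r_3 = 612 (mod 625)

Hensel: r_{i+1} = r_i − f(r_i)·(f′(r_i))^{-1} mod 5^{i+2}, f′(x) = 2x + 3. Iterate:
  r_0 = 2 (mod 5)
  r_1 = 12 (mod 25)
  r_2 = 112 (mod 125)
  r_3 = 612 (mod 625)
Final: r = 612 satisfies f(r) ≡ 0 mod 5^4.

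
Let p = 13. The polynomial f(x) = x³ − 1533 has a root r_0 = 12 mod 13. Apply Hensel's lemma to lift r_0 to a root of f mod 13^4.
r_3 = 24452 (mod 28561)

Hensel: r_{i+1} = r_i − f(r_i)/f′(r_i) mod 13^{i+2}, where f′(x) = 3x². Iterate:
  r_0 = 12 (mod 13)
  r_1 = 116 (mod 169)
  r_2 = 285 (mod 2197)
  r_3 = 24452 (mod 28561)
Final: r = 24452 with f(r) ≡ 0 mod 13^4.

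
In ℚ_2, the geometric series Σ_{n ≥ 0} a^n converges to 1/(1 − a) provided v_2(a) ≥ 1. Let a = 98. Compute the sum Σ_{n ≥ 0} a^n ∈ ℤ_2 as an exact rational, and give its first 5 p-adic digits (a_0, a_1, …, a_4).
Σ a^n = 1/(1 − a) = -1/97;  first 5 digits = (1, 1, 1, 1, 1)

v_2(a) = 1 ≥ 1, so the series converges in ℤ_2 to 1/(1 − a) = 1/(1 − 98) = -1/97. Expand this rational in ℤ_2: compute digits iteratively via d_i = x_i mod 2, x_{i+1} = (x_i − d_i)/2. The first 5 digits are (1, 1, 1, 1, 1).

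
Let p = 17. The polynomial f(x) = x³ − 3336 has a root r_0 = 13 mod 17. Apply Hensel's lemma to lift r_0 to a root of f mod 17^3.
r_2 = 1560 (mod 4913)

Hensel: r_{i+1} = r_i − f(r_i)/f′(r_i) mod 17^{i+2}, where f′(x) = 3x². Iterate:
  r_0 = 13 (mod 17)
  r_1 = 115 (mod 289)
  r_2 = 1560 (mod 4913)
Final: r = 1560 with f(r) ≡ 0 mod 17^3.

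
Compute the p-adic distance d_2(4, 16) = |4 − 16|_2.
d_2(4, 16) = 1/4

Step 1 — x − y = 4 − 16 = -12. Step 2 — v_2(-12) = 2 (factor: -12 = −(2^2 · 3); the sign does not affect v_p). Step 3 — |x − y|_2 = 2^{-2} = 1/4.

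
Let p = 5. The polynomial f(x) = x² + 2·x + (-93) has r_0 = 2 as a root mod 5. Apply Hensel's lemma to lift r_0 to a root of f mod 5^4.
r_3 = 562 (mod 625)

Hensel: r_{i+1} = r_i − f(r_i)·(f′(r_i))^{-1} mod 5^{i+2}, f′(x) = 2x + 2. Iterate:
  r_0 = 2 (mod 5)
  r_1 = 12 (mod 25)
  r_2 = 62 (mod 125)
  r_3 = 562 (mod 625)
Final: r = 562 satisfies f(r) ≡ 0 mod 5^4.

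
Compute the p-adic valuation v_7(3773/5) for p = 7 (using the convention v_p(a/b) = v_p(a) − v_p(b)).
v_7(3773/5) = 3

Factor powers of 7 from the numerator and denominator of the reduced fraction: 3773 = 7^3 · 11 and 5 = 7^0 · 5. Apply v_p(a/b) = v_p(a) − v_p(b): v_7(3773/5) = 3 − 0 = 3.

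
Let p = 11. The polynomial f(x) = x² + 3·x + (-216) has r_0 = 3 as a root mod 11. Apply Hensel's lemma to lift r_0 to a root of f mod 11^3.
r_2 = 267 (mod 1331)

Hensel: r_{i+1} = r_i − f(r_i)·(f′(r_i))^{-1} mod 11^{i+2}, f′(x) = 2x + 3. Iterate:
  r_0 = 3 (mod 11)
  r_1 = 25 (mod 121)
  r_2 = 267 (mod 1331)
Final: r = 267 satisfies f(r) ≡ 0 mod 11^3.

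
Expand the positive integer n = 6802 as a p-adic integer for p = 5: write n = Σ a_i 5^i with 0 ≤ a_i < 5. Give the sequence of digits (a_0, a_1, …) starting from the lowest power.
(a_0, a_1, …) = (2, 0, 2, 4, 0, 2)

Repeated division by 5 gives the digits low-to-high: 6802 = 2 + 2·5^2 + 4·5^3 + 2·5^5. Digit sequence: (2, 0, 2, 4, 0, 2).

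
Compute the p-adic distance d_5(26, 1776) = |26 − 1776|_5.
d_5(26, 1776) = 1/125

Step 1 — x − y = 26 − 1776 = -1750. Step 2 — v_5(-1750) = 3 (factor: -1750 = −(5^3 · 14); the sign does not affect v_p). Step 3 — |x − y|_5 = 5^{-3} = 1/125.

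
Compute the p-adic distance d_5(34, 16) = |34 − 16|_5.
d_5(34, 16) = 1

Step 1 — x − y = 34 − 16 = 18. Step 2 — v_5(18) = 0 (factor: 18 = (5^0 · 18); the sign does not affect v_p). Step 3 — |x − y|_5 = 5^{0} = 1.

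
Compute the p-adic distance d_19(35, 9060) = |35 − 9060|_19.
d_19(35, 9060) = 1/361

Step 1 — x − y = 35 − 9060 = -9025. Step 2 — v_19(-9025) = 2 (factor: -9025 = −(19^2 · 25); the sign does not affect v_p). Step 3 — |x − y|_19 = 19^{-2} = 1/361.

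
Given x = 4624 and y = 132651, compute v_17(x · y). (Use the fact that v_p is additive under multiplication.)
v_17(613378224) = 5

v_p(x) = 2 (factor: 4624 = 17^2 · 16); v_p(y) = 3 (factor: 132651 = 17^3 · 27). Additivity: v_p(xy) = v_p(x) + v_p(y) = 2 + 3 = 5. (Direct check: xy = 613378224 = 17^5 · (432).)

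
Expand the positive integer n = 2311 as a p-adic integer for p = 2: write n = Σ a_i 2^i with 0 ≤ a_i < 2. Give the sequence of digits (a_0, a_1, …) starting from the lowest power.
(a_0, a_1, …) = (1, 1, 1, 0, 0, 0, 0, 0, 1, 0, 0, 1)

Repeated division by 2 gives the digits low-to-high: 2311 = 1 + 1·2^1 + 1·2^2 + 1·2^8 + 1·2^11. Digit sequence: (1, 1, 1, 0, 0, 0, 0, 0, 1, 0, 0, 1).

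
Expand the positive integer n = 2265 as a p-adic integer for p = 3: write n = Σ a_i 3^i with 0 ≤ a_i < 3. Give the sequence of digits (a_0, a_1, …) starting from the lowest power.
(a_0, a_1, …) = (0, 2, 2, 2, 0, 0, 0, 1)

Repeated division by 3 gives the digits low-to-high: 2265 = 2·3^1 + 2·3^2 + 2·3^3 + 1·3^7. Digit sequence: (0, 2, 2, 2, 0, 0, 0, 1).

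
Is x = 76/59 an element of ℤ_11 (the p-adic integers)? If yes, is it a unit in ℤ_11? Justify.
x ∈ ℤ_11^× (unit); v_11(x) = 0

ℤ_11 = {x ∈ ℚ_11 : v_11(x) ≥ 0} and ℤ_11^× = {x ∈ ℤ_11 : v_11(x) = 0}. Here v_11(76/59) = v_11(num) − v_11(den) = 0; compare against these criteria.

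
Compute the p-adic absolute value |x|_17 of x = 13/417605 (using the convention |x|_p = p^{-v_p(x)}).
|13/417605|_17 = 83521

Step 1 — compute v_17(x) by factoring powers of 17 out of the numerator and denominator: v_17(13/417605) = -4. Step 2 — apply |x|_p = p^{-v_p(x)} = 17^{4} = 83521.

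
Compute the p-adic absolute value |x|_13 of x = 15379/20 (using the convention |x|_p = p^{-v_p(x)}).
|15379/20|_13 = 1/2197

Step 1 — compute v_13(x) by factoring powers of 13 out of the numerator and denominator: v_13(15379/20) = 3. Step 2 — apply |x|_p = p^{-v_p(x)} = 13^{-3} = 1/2197.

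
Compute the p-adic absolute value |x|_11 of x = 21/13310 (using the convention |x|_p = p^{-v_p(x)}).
|21/13310|_11 = 1331

Step 1 — compute v_11(x) by factoring powers of 11 out of the numerator and denominator: v_11(21/13310) = -3. Step 2 — apply |x|_p = p^{-v_p(x)} = 11^{3} = 1331.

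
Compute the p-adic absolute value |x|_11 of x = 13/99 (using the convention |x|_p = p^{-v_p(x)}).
|13/99|_11 = 11

Step 1 — compute v_11(x) by factoring powers of 11 out of the numerator and denominator: v_11(13/99) = -1. Step 2 — apply |x|_p = p^{-v_p(x)} = 11^{1} = 11.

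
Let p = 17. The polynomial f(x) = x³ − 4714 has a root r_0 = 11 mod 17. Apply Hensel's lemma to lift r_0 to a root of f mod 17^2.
r_1 = 45 (mod 289)

Hensel: r_{i+1} = r_i − f(r_i)/f′(r_i) mod 17^{i+2}, where f′(x) = 3x². Iterate:
  r_0 = 11 (mod 17)
  r_1 = 45 (mod 289)
Final: r = 45 with f(r) ≡ 0 mod 17^2.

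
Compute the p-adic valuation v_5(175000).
v_5(175000) = 5

v_5(n) is the largest exponent k such that 5^k divides n. Factor out: 175000 = 5^5 · 56. (Sign doesn't affect v_p.) So v_5(175000) = 5.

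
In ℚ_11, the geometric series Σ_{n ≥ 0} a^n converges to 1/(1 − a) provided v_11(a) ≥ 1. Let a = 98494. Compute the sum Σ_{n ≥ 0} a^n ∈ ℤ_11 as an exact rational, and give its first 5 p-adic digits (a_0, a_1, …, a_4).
Σ a^n = 1/(1 − a) = -1/98493;  first 5 digits = (1, 0, 0, 8, 6)

v_11(a) = 3 ≥ 1, so the series converges in ℤ_11 to 1/(1 − a) = 1/(1 − 98494) = -1/98493. Expand this rational in ℤ_11: compute digits iteratively via d_i = x_i mod 11, x_{i+1} = (x_i − d_i)/11. The first 5 digits are (1, 0, 0, 8, 6).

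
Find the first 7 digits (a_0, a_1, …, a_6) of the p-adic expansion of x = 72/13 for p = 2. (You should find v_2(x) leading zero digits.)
(a_0, …, a_6) = (0, 0, 0, 1, 0, 1, 1)

v_2(72/13) = 3, so a_0 = ... = a_2 = 0. Factor out: x = 2^3 · u with u = 9/13 a unit in ℤ_2. Expand u iteratively via a_{v+i} = u_i mod 2, u_{i+1} = (u_i − a_{v+i})/2:
  u_0 = 9/13;  a_3 = 1;  u_1 = (u_0 − 1)/2 = -2/13
  u_1 = -2/13;  a_4 = 0;  u_2 = (u_1 − 0)/2 = -1/13
  u_2 = -1/13;  a_5 = 1;  u_3 = (u_2 − 1)/2 = -7/13
  u_3 = -7/13;  a_6 = 1;  u_4 = (u_3 − 1)/2 = -10/13
Digits: (0, 0, 0, 1, 0, 1, 1).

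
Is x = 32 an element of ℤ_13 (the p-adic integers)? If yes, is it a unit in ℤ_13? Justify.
x ∈ ℤ_13^× (unit); v_13(x) = 0

ℤ_13 = {x ∈ ℚ_13 : v_13(x) ≥ 0} and ℤ_13^× = {x ∈ ℤ_13 : v_13(x) = 0}. Here v_13(32) = v_13(num) − v_13(den) = 0; compare against these criteria.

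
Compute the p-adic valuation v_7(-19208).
v_7(-19208) = 4

v_7(n) is the largest exponent k such that 7^k divides n. Factor out: -19208 = -7^4 · 8. (Sign doesn't affect v_p.) So v_7(-19208) = 4.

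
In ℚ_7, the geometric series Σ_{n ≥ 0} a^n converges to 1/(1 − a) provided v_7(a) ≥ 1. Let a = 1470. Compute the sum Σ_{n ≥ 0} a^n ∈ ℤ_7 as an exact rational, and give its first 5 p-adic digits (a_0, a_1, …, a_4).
Σ a^n = 1/(1 − a) = -1/1469;  first 5 digits = (1, 0, 2, 4, 4)

v_7(a) = 2 ≥ 1, so the series converges in ℤ_7 to 1/(1 − a) = 1/(1 − 1470) = -1/1469. Expand this rational in ℤ_7: compute digits iteratively via d_i = x_i mod 7, x_{i+1} = (x_i − d_i)/7. The first 5 digits are (1, 0, 2, 4, 4).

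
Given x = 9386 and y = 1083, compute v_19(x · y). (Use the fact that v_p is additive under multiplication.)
v_19(10165038) = 4

v_p(x) = 2 (factor: 9386 = 19^2 · 26); v_p(y) = 2 (factor: 1083 = 19^2 · 3). Additivity: v_p(xy) = v_p(x) + v_p(y) = 2 + 2 = 4. (Direct check: xy = 10165038 = 19^4 · (78).)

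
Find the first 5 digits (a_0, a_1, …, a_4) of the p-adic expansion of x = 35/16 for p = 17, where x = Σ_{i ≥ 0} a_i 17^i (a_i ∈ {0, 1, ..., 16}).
(a_0, …, a_4) = (16, 13, 13, 13, 13)

v_17(35/16) = 0 (numerator and denominator both coprime to 17), so x ∈ ℤ_17^×. Compute digits iteratively via a_i = x_i mod 17, x_{i+1} = (x_i − a_i)/17, with x_0 = x:
  x_0 = 35/16;  a_0 = 16;  x_1 = (x_0 − 16)/17 = -13/16
  x_1 = -13/16;  a_1 = 13;  x_2 = (x_1 − 13)/17 = -13/16
  x_2 = -13/16;  a_2 = 13;  x_3 = (x_2 − 13)/17 = -13/16
  x_3 = -13/16;  a_3 = 13;  x_4 = (x_3 − 13)/17 = -13/16
  x_4 = -13/16;  a_4 = 13;  x_5 = (x_4 − 13)/17 = -13/16
Digits: (16, 13, 13, 13, 13).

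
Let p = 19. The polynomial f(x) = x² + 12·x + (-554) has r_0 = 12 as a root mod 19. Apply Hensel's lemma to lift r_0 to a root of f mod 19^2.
r_1 = 240 (mod 361)

Hensel: r_{i+1} = r_i − f(r_i)·(f′(r_i))^{-1} mod 19^{i+2}, f′(x) = 2x + 12. Iterate:
  r_0 = 12 (mod 19)
  r_1 = 240 (mod 361)
Final: r = 240 satisfies f(r) ≡ 0 mod 19^2.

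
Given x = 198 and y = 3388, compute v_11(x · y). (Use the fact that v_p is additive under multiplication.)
v_11(670824) = 3

v_p(x) = 1 (factor: 198 = 11^1 · 18); v_p(y) = 2 (factor: 3388 = 11^2 · 28). Additivity: v_p(xy) = v_p(x) + v_p(y) = 1 + 2 = 3. (Direct check: xy = 670824 = 11^3 · (504).)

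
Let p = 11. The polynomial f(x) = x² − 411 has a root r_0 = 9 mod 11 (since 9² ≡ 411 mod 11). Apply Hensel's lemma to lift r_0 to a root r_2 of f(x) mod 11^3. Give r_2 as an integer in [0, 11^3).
r_2 = 592 (mod 1331)

Hensel's recurrence: r_{i+1} = r_i − f(r_i)·(f′(r_i))^{-1} mod 11^{i+2}, with f′(x) = 2x. Iterate:
  r_0 = 9 (mod 11)
  r_1 = 108 (mod 121)
  r_2 = 592 (mod 1331)
Final: r_2 = 592, and one checks f(r_2) ≡ 0 mod 11^3.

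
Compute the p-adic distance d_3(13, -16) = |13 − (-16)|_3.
d_3(13, -16) = 1

Step 1 — x − y = 13 − (-16) = 29. Step 2 — v_3(29) = 0 (factor: 29 = (3^0 · 29); the sign does not affect v_p). Step 3 — |x − y|_3 = 3^{0} = 1.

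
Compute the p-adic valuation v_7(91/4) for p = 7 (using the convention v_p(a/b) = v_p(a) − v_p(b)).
v_7(91/4) = 1

Factor powers of 7 from the numerator and denominator of the reduced fraction: 91 = 7^1 · 13 and 4 = 7^0 · 4. Apply v_p(a/b) = v_p(a) − v_p(b): v_7(91/4) = 1 − 0 = 1.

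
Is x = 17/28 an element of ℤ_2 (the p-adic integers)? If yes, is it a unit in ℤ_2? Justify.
x ∉ ℤ_2 (v_2(x) = -2 < 0)

ℤ_2 = {x ∈ ℚ_2 : v_2(x) ≥ 0} and ℤ_2^× = {x ∈ ℤ_2 : v_2(x) = 0}. Here v_2(17/28) = v_2(num) − v_2(den) = -2; compare against these criteria.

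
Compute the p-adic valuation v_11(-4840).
v_11(-4840) = 2

v_11(n) is the largest exponent k such that 11^k divides n. Factor out: -4840 = -11^2 · 40. (Sign doesn't affect v_p.) So v_11(-4840) = 2.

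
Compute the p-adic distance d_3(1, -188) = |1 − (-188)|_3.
d_3(1, -188) = 1/27

Step 1 — x − y = 1 − (-188) = 189. Step 2 — v_3(189) = 3 (factor: 189 = (3^3 · 7); the sign does not affect v_p). Step 3 — |x − y|_3 = 3^{-3} = 1/27.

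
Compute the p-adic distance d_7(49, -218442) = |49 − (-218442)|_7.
d_7(49, -218442) = 1/16807

Step 1 — x − y = 49 − (-218442) = 218491. Step 2 — v_7(218491) = 5 (factor: 218491 = (7^5 · 13); the sign does not affect v_p). Step 3 — |x − y|_7 = 7^{-5} = 1/16807.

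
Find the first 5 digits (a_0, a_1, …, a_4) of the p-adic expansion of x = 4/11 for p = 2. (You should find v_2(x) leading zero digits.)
(a_0, …, a_4) = (0, 0, 1, 1, 0)

v_2(4/11) = 2, so a_0 = ... = a_1 = 0. Factor out: x = 2^2 · u with u = 1/11 a unit in ℤ_2. Expand u iteratively via a_{v+i} = u_i mod 2, u_{i+1} = (u_i − a_{v+i})/2:
  u_0 = 1/11;  a_2 = 1;  u_1 = (u_0 − 1)/2 = -5/11
  u_1 = -5/11;  a_3 = 1;  u_2 = (u_1 − 1)/2 = -8/11
  u_2 = -8/11;  a_4 = 0;  u_3 = (u_2 − 0)/2 = -4/11
Digits: (0, 0, 1, 1, 0).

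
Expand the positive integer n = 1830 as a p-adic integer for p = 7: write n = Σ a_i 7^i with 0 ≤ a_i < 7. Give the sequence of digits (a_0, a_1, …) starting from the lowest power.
(a_0, a_1, …) = (3, 2, 2, 5)

Repeated division by 7 gives the digits low-to-high: 1830 = 3 + 2·7^1 + 2·7^2 + 5·7^3. Digit sequence: (3, 2, 2, 5).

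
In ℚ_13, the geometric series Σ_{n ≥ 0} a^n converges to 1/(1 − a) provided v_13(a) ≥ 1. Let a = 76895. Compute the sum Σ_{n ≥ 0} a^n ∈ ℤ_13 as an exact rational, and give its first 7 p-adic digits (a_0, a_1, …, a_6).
Σ a^n = 1/(1 − a) = -1/76894;  first 7 digits = (1, 0, 0, 9, 2, 0, 3)

v_13(a) = 3 ≥ 1, so the series converges in ℤ_13 to 1/(1 − a) = 1/(1 − 76895) = -1/76894. Expand this rational in ℤ_13: compute digits iteratively via d_i = x_i mod 13, x_{i+1} = (x_i − d_i)/13. The first 7 digits are (1, 0, 0, 9, 2, 0, 3).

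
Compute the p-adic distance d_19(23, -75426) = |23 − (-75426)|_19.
d_19(23, -75426) = 1/6859

Step 1 — x − y = 23 − (-75426) = 75449. Step 2 — v_19(75449) = 3 (factor: 75449 = (19^3 · 11); the sign does not affect v_p). Step 3 — |x − y|_19 = 19^{-3} = 1/6859.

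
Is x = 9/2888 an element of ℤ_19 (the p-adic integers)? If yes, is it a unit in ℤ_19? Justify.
x ∉ ℤ_19 (v_19(x) = -2 < 0)

ℤ_19 = {x ∈ ℚ_19 : v_19(x) ≥ 0} and ℤ_19^× = {x ∈ ℤ_19 : v_19(x) = 0}. Here v_19(9/2888) = v_19(num) − v_19(den) = -2; compare against these criteria.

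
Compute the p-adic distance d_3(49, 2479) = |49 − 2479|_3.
d_3(49, 2479) = 1/243

Step 1 — x − y = 49 − 2479 = -2430. Step 2 — v_3(-2430) = 5 (factor: -2430 = −(3^5 · 10); the sign does not affect v_p). Step 3 — |x − y|_3 = 3^{-5} = 1/243.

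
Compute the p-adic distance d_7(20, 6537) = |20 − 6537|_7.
d_7(20, 6537) = 1/343

Step 1 — x − y = 20 − 6537 = -6517. Step 2 — v_7(-6517) = 3 (factor: -6517 = −(7^3 · 19); the sign does not affect v_p). Step 3 — |x − y|_7 = 7^{-3} = 1/343.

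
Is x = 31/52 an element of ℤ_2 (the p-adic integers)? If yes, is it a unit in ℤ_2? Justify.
x ∉ ℤ_2 (v_2(x) = -2 < 0)

ℤ_2 = {x ∈ ℚ_2 : v_2(x) ≥ 0} and ℤ_2^× = {x ∈ ℤ_2 : v_2(x) = 0}. Here v_2(31/52) = v_2(num) − v_2(den) = -2; compare against these criteria.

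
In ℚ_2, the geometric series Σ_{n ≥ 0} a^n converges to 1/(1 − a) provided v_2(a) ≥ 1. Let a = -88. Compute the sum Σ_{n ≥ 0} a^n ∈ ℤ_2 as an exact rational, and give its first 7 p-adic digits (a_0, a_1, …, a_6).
Σ a^n = 1/(1 − a) = 1/89;  first 7 digits = (1, 0, 0, 1, 0, 1, 1)

v_2(a) = 3 ≥ 1, so the series converges in ℤ_2 to 1/(1 − a) = 1/(1 − (-88)) = 1/89. Expand this rational in ℤ_2: compute digits iteratively via d_i = x_i mod 2, x_{i+1} = (x_i − d_i)/2. The first 7 digits are (1, 0, 0, 1, 0, 1, 1).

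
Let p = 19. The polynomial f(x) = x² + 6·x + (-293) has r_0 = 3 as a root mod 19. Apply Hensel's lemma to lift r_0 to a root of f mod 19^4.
r_3 = 28484 (mod 130321)

Hensel: r_{i+1} = r_i − f(r_i)·(f′(r_i))^{-1} mod 19^{i+2}, f′(x) = 2x + 6. Iterate:
  r_0 = 3 (mod 19)
  r_1 = 326 (mod 361)
  r_2 = 1048 (mod 6859)
  r_3 = 28484 (mod 130321)
Final: r = 28484 satisfies f(r) ≡ 0 mod 19^4.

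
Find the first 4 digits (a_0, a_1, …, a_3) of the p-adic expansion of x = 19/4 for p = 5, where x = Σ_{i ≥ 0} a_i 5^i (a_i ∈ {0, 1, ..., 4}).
(a_0, …, a_3) = (1, 2, 1, 1)

v_5(19/4) = 0 (numerator and denominator both coprime to 5), so x ∈ ℤ_5^×. Compute digits iteratively via a_i = x_i mod 5, x_{i+1} = (x_i − a_i)/5, with x_0 = x:
  x_0 = 19/4;  a_0 = 1;  x_1 = (x_0 − 1)/5 = 3/4
  x_1 = 3/4;  a_1 = 2;  x_2 = (x_1 − 2)/5 = -1/4
  x_2 = -1/4;  a_2 = 1;  x_3 = (x_2 − 1)/5 = -1/4
  x_3 = -1/4;  a_3 = 1;  x_4 = (x_3 − 1)/5 = -1/4
Digits: (1, 2, 1, 1).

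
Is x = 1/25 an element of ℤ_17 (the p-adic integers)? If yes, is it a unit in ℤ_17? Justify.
x ∈ ℤ_17^× (unit); v_17(x) = 0

ℤ_17 = {x ∈ ℚ_17 : v_17(x) ≥ 0} and ℤ_17^× = {x ∈ ℤ_17 : v_17(x) = 0}. Here v_17(1/25) = v_17(num) − v_17(den) = 0; compare against these criteria.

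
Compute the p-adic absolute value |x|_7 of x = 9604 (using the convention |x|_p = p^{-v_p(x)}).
|9604|_7 = 1/2401

Step 1 — compute v_7(x) by factoring powers of 7 out of the numerator and denominator: v_7(9604) = 4. Step 2 — apply |x|_p = p^{-v_p(x)} = 7^{-4} = 1/2401.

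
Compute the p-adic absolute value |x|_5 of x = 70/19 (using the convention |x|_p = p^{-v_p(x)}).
|70/19|_5 = 1/5

Step 1 — compute v_5(x) by factoring powers of 5 out of the numerator and denominator: v_5(70/19) = 1. Step 2 — apply |x|_p = p^{-v_p(x)} = 5^{-1} = 1/5.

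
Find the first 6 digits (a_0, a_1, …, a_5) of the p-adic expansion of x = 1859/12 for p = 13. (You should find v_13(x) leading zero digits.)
(a_0, …, a_5) = (0, 0, 2, 1, 1, 1)

v_13(1859/12) = 2, so a_0 = ... = a_1 = 0. Factor out: x = 13^2 · u with u = 11/12 a unit in ℤ_13. Expand u iteratively via a_{v+i} = u_i mod 13, u_{i+1} = (u_i − a_{v+i})/13:
  u_0 = 11/12;  a_2 = 2;  u_1 = (u_0 − 2)/13 = -1/12
  u_1 = -1/12;  a_3 = 1;  u_2 = (u_1 − 1)/13 = -1/12
  u_2 = -1/12;  a_4 = 1;  u_3 = (u_2 − 1)/13 = -1/12
  u_3 = -1/12;  a_5 = 1;  u_4 = (u_3 − 1)/13 = -1/12
Digits: (0, 0, 2, 1, 1, 1).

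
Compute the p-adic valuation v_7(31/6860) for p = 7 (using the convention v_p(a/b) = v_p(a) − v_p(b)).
v_7(31/6860) = -3

Factor powers of 7 from the numerator and denominator of the reduced fraction: 31 = 7^0 · 31 and 6860 = 7^3 · 20. Apply v_p(a/b) = v_p(a) − v_p(b): v_7(31/6860) = 0 − 3 = -3.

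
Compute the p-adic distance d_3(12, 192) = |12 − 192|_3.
d_3(12, 192) = 1/9

Step 1 — x − y = 12 − 192 = -180. Step 2 — v_3(-180) = 2 (factor: -180 = −(3^2 · 20); the sign does not affect v_p). Step 3 — |x − y|_3 = 3^{-2} = 1/9.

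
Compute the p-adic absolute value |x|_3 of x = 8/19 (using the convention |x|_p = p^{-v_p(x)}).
|8/19|_3 = 1

Step 1 — compute v_3(x) by factoring powers of 3 out of the numerator and denominator: v_3(8/19) = 0. Step 2 — apply |x|_p = p^{-v_p(x)} = 3^{0} = 1.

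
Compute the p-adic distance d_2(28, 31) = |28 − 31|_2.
d_2(28, 31) = 1

Step 1 — x − y = 28 − 31 = -3. Step 2 — v_2(-3) = 0 (factor: -3 = −(2^0 · 3); the sign does not affect v_p). Step 3 — |x − y|_2 = 2^{0} = 1.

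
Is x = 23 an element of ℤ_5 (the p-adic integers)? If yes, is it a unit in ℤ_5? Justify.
x ∈ ℤ_5^× (unit); v_5(x) = 0

ℤ_5 = {x ∈ ℚ_5 : v_5(x) ≥ 0} and ℤ_5^× = {x ∈ ℤ_5 : v_5(x) = 0}. Here v_5(23) = v_5(num) − v_5(den) = 0; compare against these criteria.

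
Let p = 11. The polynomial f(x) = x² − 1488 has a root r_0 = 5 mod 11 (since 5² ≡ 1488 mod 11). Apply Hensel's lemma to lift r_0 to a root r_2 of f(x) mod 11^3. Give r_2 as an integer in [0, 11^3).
r_2 = 1204 (mod 1331)

Hensel's recurrence: r_{i+1} = r_i − f(r_i)·(f′(r_i))^{-1} mod 11^{i+2}, with f′(x) = 2x. Iterate:
  r_0 = 5 (mod 11)
  r_1 = 115 (mod 121)
  r_2 = 1204 (mod 1331)
Final: r_2 = 1204, and one checks f(r_2) ≡ 0 mod 11^3.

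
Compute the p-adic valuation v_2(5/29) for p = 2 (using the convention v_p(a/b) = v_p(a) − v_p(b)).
v_2(5/29) = 0

Factor powers of 2 from the numerator and denominator of the reduced fraction: 5 = 2^0 · 5 and 29 = 2^0 · 29. Apply v_p(a/b) = v_p(a) − v_p(b): v_2(5/29) = 0 − 0 = 0.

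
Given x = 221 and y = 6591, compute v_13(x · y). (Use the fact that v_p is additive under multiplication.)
v_13(1456611) = 4

v_p(x) = 1 (factor: 221 = 13^1 · 17); v_p(y) = 3 (factor: 6591 = 13^3 · 3). Additivity: v_p(xy) = v_p(x) + v_p(y) = 1 + 3 = 4. (Direct check: xy = 1456611 = 13^4 · (51).)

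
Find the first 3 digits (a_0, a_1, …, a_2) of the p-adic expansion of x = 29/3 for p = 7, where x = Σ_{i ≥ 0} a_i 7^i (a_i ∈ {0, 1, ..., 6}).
(a_0, …, a_2) = (5, 3, 2)

v_7(29/3) = 0 (numerator and denominator both coprime to 7), so x ∈ ℤ_7^×. Compute digits iteratively via a_i = x_i mod 7, x_{i+1} = (x_i − a_i)/7, with x_0 = x:
  x_0 = 29/3;  a_0 = 5;  x_1 = (x_0 − 5)/7 = 2/3
  x_1 = 2/3;  a_1 = 3;  x_2 = (x_1 − 3)/7 = -1/3
  x_2 = -1/3;  a_2 = 2;  x_3 = (x_2 − 2)/7 = -1/3
Digits: (5, 3, 2).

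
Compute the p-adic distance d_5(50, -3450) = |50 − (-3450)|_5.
d_5(50, -3450) = 1/125

Step 1 — x − y = 50 − (-3450) = 3500. Step 2 — v_5(3500) = 3 (factor: 3500 = (5^3 · 28); the sign does not affect v_p). Step 3 — |x − y|_5 = 5^{-3} = 1/125.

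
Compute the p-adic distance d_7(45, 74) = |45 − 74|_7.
d_7(45, 74) = 1

Step 1 — x − y = 45 − 74 = -29. Step 2 — v_7(-29) = 0 (factor: -29 = −(7^0 · 29); the sign does not affect v_p). Step 3 — |x − y|_7 = 7^{0} = 1.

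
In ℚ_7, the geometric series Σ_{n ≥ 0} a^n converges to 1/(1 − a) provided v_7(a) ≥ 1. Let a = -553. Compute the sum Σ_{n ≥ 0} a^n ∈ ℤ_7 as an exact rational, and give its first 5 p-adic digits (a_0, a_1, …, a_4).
Σ a^n = 1/(1 − a) = 1/554;  first 5 digits = (1, 5, 6, 6, 2)

v_7(a) = 1 ≥ 1, so the series converges in ℤ_7 to 1/(1 − a) = 1/(1 − (-553)) = 1/554. Expand this rational in ℤ_7: compute digits iteratively via d_i = x_i mod 7, x_{i+1} = (x_i − d_i)/7. The first 5 digits are (1, 5, 6, 6, 2).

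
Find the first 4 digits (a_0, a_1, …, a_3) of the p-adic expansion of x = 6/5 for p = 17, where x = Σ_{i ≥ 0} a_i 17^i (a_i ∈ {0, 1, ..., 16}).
(a_0, …, a_3) = (8, 3, 10, 13)

v_17(6/5) = 0 (numerator and denominator both coprime to 17), so x ∈ ℤ_17^×. Compute digits iteratively via a_i = x_i mod 17, x_{i+1} = (x_i − a_i)/17, with x_0 = x:
  x_0 = 6/5;  a_0 = 8;  x_1 = (x_0 − 8)/17 = -2/5
  x_1 = -2/5;  a_1 = 3;  x_2 = (x_1 − 3)/17 = -1/5
  x_2 = -1/5;  a_2 = 10;  x_3 = (x_2 − 10)/17 = -3/5
  x_3 = -3/5;  a_3 = 13;  x_4 = (x_3 − 13)/17 = -4/5
Digits: (8, 3, 10, 13).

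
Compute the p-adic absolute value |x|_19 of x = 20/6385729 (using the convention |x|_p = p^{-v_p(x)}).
|20/6385729|_19 = 130321

Step 1 — compute v_19(x) by factoring powers of 19 out of the numerator and denominator: v_19(20/6385729) = -4. Step 2 — apply |x|_p = p^{-v_p(x)} = 19^{4} = 130321.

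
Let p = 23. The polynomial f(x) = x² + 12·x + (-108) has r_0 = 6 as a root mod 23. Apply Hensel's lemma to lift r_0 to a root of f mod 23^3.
r_2 = 6 (mod 12167)

Hensel: r_{i+1} = r_i − f(r_i)·(f′(r_i))^{-1} mod 23^{i+2}, f′(x) = 2x + 12. Iterate:
  r_0 = 6 (mod 23)
  r_1 = 6 (mod 529)
  r_2 = 6 (mod 12167)
Final: r = 6 satisfies f(r) ≡ 0 mod 23^3.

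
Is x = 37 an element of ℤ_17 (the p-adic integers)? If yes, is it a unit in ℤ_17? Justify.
x ∈ ℤ_17^× (unit); v_17(x) = 0

ℤ_17 = {x ∈ ℚ_17 : v_17(x) ≥ 0} and ℤ_17^× = {x ∈ ℤ_17 : v_17(x) = 0}. Here v_17(37) = v_17(num) − v_17(den) = 0; compare against these criteria.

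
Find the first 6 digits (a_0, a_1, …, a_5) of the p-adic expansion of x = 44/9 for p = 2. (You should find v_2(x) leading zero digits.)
(a_0, …, a_5) = (0, 0, 1, 1, 0, 0)

v_2(44/9) = 2, so a_0 = ... = a_1 = 0. Factor out: x = 2^2 · u with u = 11/9 a unit in ℤ_2. Expand u iteratively via a_{v+i} = u_i mod 2, u_{i+1} = (u_i − a_{v+i})/2:
  u_0 = 11/9;  a_2 = 1;  u_1 = (u_0 − 1)/2 = 1/9
  u_1 = 1/9;  a_3 = 1;  u_2 = (u_1 − 1)/2 = -4/9
  u_2 = -4/9;  a_4 = 0;  u_3 = (u_2 − 0)/2 = -2/9
  u_3 = -2/9;  a_5 = 0;  u_4 = (u_3 − 0)/2 = -1/9
Digits: (0, 0, 1, 1, 0, 0).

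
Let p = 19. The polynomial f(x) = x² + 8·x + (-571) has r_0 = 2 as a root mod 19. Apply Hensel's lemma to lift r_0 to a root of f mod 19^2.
r_1 = 78 (mod 361)

Hensel: r_{i+1} = r_i − f(r_i)·(f′(r_i))^{-1} mod 19^{i+2}, f′(x) = 2x + 8. Iterate:
  r_0 = 2 (mod 19)
  r_1 = 78 (mod 361)
Final: r = 78 satisfies f(r) ≡ 0 mod 19^2.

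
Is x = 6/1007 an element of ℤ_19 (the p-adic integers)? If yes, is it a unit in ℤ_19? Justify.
x ∉ ℤ_19 (v_19(x) = -1 < 0)

ℤ_19 = {x ∈ ℚ_19 : v_19(x) ≥ 0} and ℤ_19^× = {x ∈ ℤ_19 : v_19(x) = 0}. Here v_19(6/1007) = v_19(num) − v_19(den) = -1; compare against these criteria.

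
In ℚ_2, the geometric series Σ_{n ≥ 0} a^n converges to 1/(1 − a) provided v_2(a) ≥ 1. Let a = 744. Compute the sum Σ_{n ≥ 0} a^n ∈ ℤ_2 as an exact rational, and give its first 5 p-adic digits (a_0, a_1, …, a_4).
Σ a^n = 1/(1 − a) = -1/743;  first 5 digits = (1, 0, 0, 1, 0)

v_2(a) = 3 ≥ 1, so the series converges in ℤ_2 to 1/(1 − a) = 1/(1 − 744) = -1/743. Expand this rational in ℤ_2: compute digits iteratively via d_i = x_i mod 2, x_{i+1} = (x_i − d_i)/2. The first 5 digits are (1, 0, 0, 1, 0).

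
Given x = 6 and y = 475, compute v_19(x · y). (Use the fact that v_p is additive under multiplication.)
v_19(2850) = 1

v_p(x) = 0 (factor: 6 = 19^0 · 6); v_p(y) = 1 (factor: 475 = 19^1 · 25). Additivity: v_p(xy) = v_p(x) + v_p(y) = 0 + 1 = 1. (Direct check: xy = 2850 = 19^1 · (150).)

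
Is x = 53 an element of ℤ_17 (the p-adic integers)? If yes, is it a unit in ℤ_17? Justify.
x ∈ ℤ_17^× (unit); v_17(x) = 0

ℤ_17 = {x ∈ ℚ_17 : v_17(x) ≥ 0} and ℤ_17^× = {x ∈ ℤ_17 : v_17(x) = 0}. Here v_17(53) = v_17(num) − v_17(den) = 0; compare against these criteria.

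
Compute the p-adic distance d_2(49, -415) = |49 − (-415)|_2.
d_2(49, -415) = 1/16

Step 1 — x − y = 49 − (-415) = 464. Step 2 — v_2(464) = 4 (factor: 464 = (2^4 · 29); the sign does not affect v_p). Step 3 — |x − y|_2 = 2^{-4} = 1/16.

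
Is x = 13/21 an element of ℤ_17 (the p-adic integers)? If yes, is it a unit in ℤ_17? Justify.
x ∈ ℤ_17^× (unit); v_17(x) = 0

ℤ_17 = {x ∈ ℚ_17 : v_17(x) ≥ 0} and ℤ_17^× = {x ∈ ℤ_17 : v_17(x) = 0}. Here v_17(13/21) = v_17(num) − v_17(den) = 0; compare against these criteria.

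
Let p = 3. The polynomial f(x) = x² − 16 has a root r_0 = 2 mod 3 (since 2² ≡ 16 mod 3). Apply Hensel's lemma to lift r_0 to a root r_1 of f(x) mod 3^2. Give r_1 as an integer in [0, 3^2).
r_1 = 5 (mod 9)

Hensel's recurrence: r_{i+1} = r_i − f(r_i)·(f′(r_i))^{-1} mod 3^{i+2}, with f′(x) = 2x. Iterate:
  r_0 = 2 (mod 3)
  r_1 = 5 (mod 9)
Final: r_1 = 5, and one checks f(r_1) ≡ 0 mod 3^2.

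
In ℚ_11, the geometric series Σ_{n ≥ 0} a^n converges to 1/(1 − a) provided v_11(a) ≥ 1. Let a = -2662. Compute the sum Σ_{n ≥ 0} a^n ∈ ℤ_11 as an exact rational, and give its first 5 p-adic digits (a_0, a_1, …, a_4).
Σ a^n = 1/(1 − a) = 1/2663;  first 5 digits = (1, 0, 0, 9, 10)

v_11(a) = 3 ≥ 1, so the series converges in ℤ_11 to 1/(1 − a) = 1/(1 − (-2662)) = 1/2663. Expand this rational in ℤ_11: compute digits iteratively via d_i = x_i mod 11, x_{i+1} = (x_i − d_i)/11. The first 5 digits are (1, 0, 0, 9, 10).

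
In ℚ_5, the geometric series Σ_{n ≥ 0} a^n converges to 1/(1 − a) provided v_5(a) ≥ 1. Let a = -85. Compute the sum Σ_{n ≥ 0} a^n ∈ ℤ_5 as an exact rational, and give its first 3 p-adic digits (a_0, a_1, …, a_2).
Σ a^n = 1/(1 − a) = 1/86;  first 3 digits = (1, 3, 0)

v_5(a) = 1 ≥ 1, so the series converges in ℤ_5 to 1/(1 − a) = 1/(1 − (-85)) = 1/86. Expand this rational in ℤ_5: compute digits iteratively via d_i = x_i mod 5, x_{i+1} = (x_i − d_i)/5. The first 3 digits are (1, 3, 0).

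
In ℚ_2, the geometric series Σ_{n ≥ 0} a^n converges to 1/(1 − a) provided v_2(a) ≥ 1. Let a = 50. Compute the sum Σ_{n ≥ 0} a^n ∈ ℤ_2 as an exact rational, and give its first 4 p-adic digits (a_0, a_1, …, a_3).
Σ a^n = 1/(1 − a) = -1/49;  first 4 digits = (1, 1, 1, 1)

v_2(a) = 1 ≥ 1, so the series converges in ℤ_2 to 1/(1 − a) = 1/(1 − 50) = -1/49. Expand this rational in ℤ_2: compute digits iteratively via d_i = x_i mod 2, x_{i+1} = (x_i − d_i)/2. The first 4 digits are (1, 1, 1, 1).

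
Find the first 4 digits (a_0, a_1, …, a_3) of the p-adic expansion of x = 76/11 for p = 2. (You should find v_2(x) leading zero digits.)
(a_0, …, a_3) = (0, 0, 1, 0)

v_2(76/11) = 2, so a_0 = ... = a_1 = 0. Factor out: x = 2^2 · u with u = 19/11 a unit in ℤ_2. Expand u iteratively via a_{v+i} = u_i mod 2, u_{i+1} = (u_i − a_{v+i})/2:
  u_0 = 19/11;  a_2 = 1;  u_1 = (u_0 − 1)/2 = 4/11
  u_1 = 4/11;  a_3 = 0;  u_2 = (u_1 − 0)/2 = 2/11
Digits: (0, 0, 1, 0).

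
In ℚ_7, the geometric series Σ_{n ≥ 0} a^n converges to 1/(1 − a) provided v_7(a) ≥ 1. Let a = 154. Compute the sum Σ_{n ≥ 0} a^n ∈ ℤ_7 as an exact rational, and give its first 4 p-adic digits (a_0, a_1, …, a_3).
Σ a^n = 1/(1 − a) = -1/153;  first 4 digits = (1, 1, 4, 0)

v_7(a) = 1 ≥ 1, so the series converges in ℤ_7 to 1/(1 − a) = 1/(1 − 154) = -1/153. Expand this rational in ℤ_7: compute digits iteratively via d_i = x_i mod 7, x_{i+1} = (x_i − d_i)/7. The first 4 digits are (1, 1, 4, 0).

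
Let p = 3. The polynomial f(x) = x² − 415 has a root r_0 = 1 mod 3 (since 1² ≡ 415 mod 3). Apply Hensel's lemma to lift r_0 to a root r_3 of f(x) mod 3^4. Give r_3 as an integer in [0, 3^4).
r_3 = 46 (mod 81)

Hensel's recurrence: r_{i+1} = r_i − f(r_i)·(f′(r_i))^{-1} mod 3^{i+2}, with f′(x) = 2x. Iterate:
  r_0 = 1 (mod 3)
  r_1 = 1 (mod 9)
  r_2 = 19 (mod 27)
  r_3 = 46 (mod 81)
Final: r_3 = 46, and one checks f(r_3) ≡ 0 mod 3^4.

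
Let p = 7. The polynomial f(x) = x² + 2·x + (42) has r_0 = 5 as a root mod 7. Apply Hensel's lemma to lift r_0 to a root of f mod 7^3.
r_2 = 68 (mod 343)

Hensel: r_{i+1} = r_i − f(r_i)·(f′(r_i))^{-1} mod 7^{i+2}, f′(x) = 2x + 2. Iterate:
  r_0 = 5 (mod 7)
  r_1 = 19 (mod 49)
  r_2 = 68 (mod 343)
Final: r = 68 satisfies f(r) ≡ 0 mod 7^3.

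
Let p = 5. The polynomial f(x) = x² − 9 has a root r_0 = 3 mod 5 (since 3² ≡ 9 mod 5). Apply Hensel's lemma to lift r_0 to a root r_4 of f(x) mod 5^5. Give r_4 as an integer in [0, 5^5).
r_4 = 3 (mod 3125)

Hensel's recurrence: r_{i+1} = r_i − f(r_i)·(f′(r_i))^{-1} mod 5^{i+2}, with f′(x) = 2x. Iterate:
  r_0 = 3 (mod 5)
  r_1 = 3 (mod 25)
  r_2 = 3 (mod 125)
  r_3 = 3 (mod 625)
  r_4 = 3 (mod 3125)
Final: r_4 = 3, and one checks f(r_4) ≡ 0 mod 5^5.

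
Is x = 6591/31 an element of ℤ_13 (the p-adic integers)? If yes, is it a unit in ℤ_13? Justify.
x ∈ ℤ_13 but not a unit; v_13(x) = 3 > 0

ℤ_13 = {x ∈ ℚ_13 : v_13(x) ≥ 0} and ℤ_13^× = {x ∈ ℤ_13 : v_13(x) = 0}. Here v_13(6591/31) = v_13(num) − v_13(den) = 3; compare against these criteria.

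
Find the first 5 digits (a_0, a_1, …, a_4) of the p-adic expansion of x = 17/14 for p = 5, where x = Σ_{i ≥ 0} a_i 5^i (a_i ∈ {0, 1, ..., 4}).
(a_0, …, a_4) = (3, 0, 1, 3, 4)

v_5(17/14) = 0 (numerator and denominator both coprime to 5), so x ∈ ℤ_5^×. Compute digits iteratively via a_i = x_i mod 5, x_{i+1} = (x_i − a_i)/5, with x_0 = x:
  x_0 = 17/14;  a_0 = 3;  x_1 = (x_0 − 3)/5 = -5/14
  x_1 = -5/14;  a_1 = 0;  x_2 = (x_1 − 0)/5 = -1/14
  x_2 = -1/14;  a_2 = 1;  x_3 = (x_2 − 1)/5 = -3/14
  x_3 = -3/14;  a_3 = 3;  x_4 = (x_3 − 3)/5 = -9/14
  x_4 = -9/14;  a_4 = 4;  x_5 = (x_4 − 4)/5 = -13/14
Digits: (3, 0, 1, 3, 4).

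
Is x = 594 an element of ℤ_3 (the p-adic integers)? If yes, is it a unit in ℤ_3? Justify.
x ∈ ℤ_3 but not a unit; v_3(x) = 3 > 0

ℤ_3 = {x ∈ ℚ_3 : v_3(x) ≥ 0} and ℤ_3^× = {x ∈ ℤ_3 : v_3(x) = 0}. Here v_3(594) = v_3(num) − v_3(den) = 3; compare against these criteria.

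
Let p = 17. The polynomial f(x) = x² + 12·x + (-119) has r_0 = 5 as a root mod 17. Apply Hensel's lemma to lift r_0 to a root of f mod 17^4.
r_3 = 78273 (mod 83521)

Hensel: r_{i+1} = r_i − f(r_i)·(f′(r_i))^{-1} mod 17^{i+2}, f′(x) = 2x + 12. Iterate:
  r_0 = 5 (mod 17)
  r_1 = 243 (mod 289)
  r_2 = 4578 (mod 4913)
  r_3 = 78273 (mod 83521)
Final: r = 78273 satisfies f(r) ≡ 0 mod 17^4.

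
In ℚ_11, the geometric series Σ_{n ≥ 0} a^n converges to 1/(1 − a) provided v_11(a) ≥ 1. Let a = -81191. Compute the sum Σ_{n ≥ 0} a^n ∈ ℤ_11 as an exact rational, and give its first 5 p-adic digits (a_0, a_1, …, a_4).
Σ a^n = 1/(1 − a) = 1/81192;  first 5 digits = (1, 0, 0, 5, 5)

v_11(a) = 3 ≥ 1, so the series converges in ℤ_11 to 1/(1 − a) = 1/(1 − (-81191)) = 1/81192. Expand this rational in ℤ_11: compute digits iteratively via d_i = x_i mod 11, x_{i+1} = (x_i − d_i)/11. The first 5 digits are (1, 0, 0, 5, 5).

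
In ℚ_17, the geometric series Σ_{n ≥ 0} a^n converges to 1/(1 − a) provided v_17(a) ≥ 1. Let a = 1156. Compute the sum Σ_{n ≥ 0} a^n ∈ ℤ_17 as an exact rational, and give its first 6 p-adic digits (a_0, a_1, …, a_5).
Σ a^n = 1/(1 − a) = -1/1155;  first 6 digits = (1, 0, 4, 0, 16, 0)

v_17(a) = 2 ≥ 1, so the series converges in ℤ_17 to 1/(1 − a) = 1/(1 − 1156) = -1/1155. Expand this rational in ℤ_17: compute digits iteratively via d_i = x_i mod 17, x_{i+1} = (x_i − d_i)/17. The first 6 digits are (1, 0, 4, 0, 16, 0).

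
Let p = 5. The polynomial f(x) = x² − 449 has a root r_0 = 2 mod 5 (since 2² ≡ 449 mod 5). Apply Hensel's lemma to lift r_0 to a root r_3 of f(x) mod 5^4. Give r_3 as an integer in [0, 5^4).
r_3 = 482 (mod 625)

Hensel's recurrence: r_{i+1} = r_i − f(r_i)·(f′(r_i))^{-1} mod 5^{i+2}, with f′(x) = 2x. Iterate:
  r_0 = 2 (mod 5)
  r_1 = 7 (mod 25)
  r_2 = 107 (mod 125)
  r_3 = 482 (mod 625)
Final: r_3 = 482, and one checks f(r_3) ≡ 0 mod 5^4.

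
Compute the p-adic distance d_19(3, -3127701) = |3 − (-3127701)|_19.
d_19(3, -3127701) = 1/130321

Step 1 — x − y = 3 − (-3127701) = 3127704. Step 2 — v_19(3127704) = 4 (factor: 3127704 = (19^4 · 24); the sign does not affect v_p). Step 3 — |x − y|_19 = 19^{-4} = 1/130321.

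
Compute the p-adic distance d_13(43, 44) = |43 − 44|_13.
d_13(43, 44) = 1

Step 1 — x − y = 43 − 44 = -1. Step 2 — v_13(-1) = 0 (factor: -1 = −(13^0 · 1); the sign does not affect v_p). Step 3 — |x − y|_13 = 13^{0} = 1.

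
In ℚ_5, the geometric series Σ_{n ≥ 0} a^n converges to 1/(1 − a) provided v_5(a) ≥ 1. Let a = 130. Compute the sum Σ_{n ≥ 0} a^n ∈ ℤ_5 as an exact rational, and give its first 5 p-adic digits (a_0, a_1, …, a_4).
Σ a^n = 1/(1 − a) = -1/129;  first 5 digits = (1, 1, 1, 2, 3)

v_5(a) = 1 ≥ 1, so the series converges in ℤ_5 to 1/(1 − a) = 1/(1 − 130) = -1/129. Expand this rational in ℤ_5: compute digits iteratively via d_i = x_i mod 5, x_{i+1} = (x_i − d_i)/5. The first 5 digits are (1, 1, 1, 2, 3).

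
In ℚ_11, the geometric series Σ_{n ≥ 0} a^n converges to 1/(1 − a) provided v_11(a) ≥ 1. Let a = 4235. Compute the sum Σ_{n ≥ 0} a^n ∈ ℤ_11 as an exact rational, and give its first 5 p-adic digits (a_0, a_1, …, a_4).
Σ a^n = 1/(1 − a) = -1/4234;  first 5 digits = (1, 0, 2, 3, 4)

v_11(a) = 2 ≥ 1, so the series converges in ℤ_11 to 1/(1 − a) = 1/(1 − 4235) = -1/4234. Expand this rational in ℤ_11: compute digits iteratively via d_i = x_i mod 11, x_{i+1} = (x_i − d_i)/11. The first 5 digits are (1, 0, 2, 3, 4).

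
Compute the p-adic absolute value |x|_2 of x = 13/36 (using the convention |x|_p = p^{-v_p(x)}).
|13/36|_2 = 4

Step 1 — compute v_2(x) by factoring powers of 2 out of the numerator and denominator: v_2(13/36) = -2. Step 2 — apply |x|_p = p^{-v_p(x)} = 2^{2} = 4.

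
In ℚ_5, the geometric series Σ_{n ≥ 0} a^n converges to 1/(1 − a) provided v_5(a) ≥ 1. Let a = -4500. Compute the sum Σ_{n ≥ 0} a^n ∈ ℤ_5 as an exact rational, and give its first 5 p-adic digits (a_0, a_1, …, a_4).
Σ a^n = 1/(1 − a) = 1/4501;  first 5 digits = (1, 0, 0, 4, 2)

v_5(a) = 3 ≥ 1, so the series converges in ℤ_5 to 1/(1 − a) = 1/(1 − (-4500)) = 1/4501. Expand this rational in ℤ_5: compute digits iteratively via d_i = x_i mod 5, x_{i+1} = (x_i − d_i)/5. The first 5 digits are (1, 0, 0, 4, 2).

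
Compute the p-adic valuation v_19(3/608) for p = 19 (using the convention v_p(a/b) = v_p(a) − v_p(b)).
v_19(3/608) = -1

Factor powers of 19 from the numerator and denominator of the reduced fraction: 3 = 19^0 · 3 and 608 = 19^1 · 32. Apply v_p(a/b) = v_p(a) − v_p(b): v_19(3/608) = 0 − 1 = -1.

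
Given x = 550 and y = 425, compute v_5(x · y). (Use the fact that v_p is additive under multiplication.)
v_5(233750) = 4

v_p(x) = 2 (factor: 550 = 5^2 · 22); v_p(y) = 2 (factor: 425 = 5^2 · 17). Additivity: v_p(xy) = v_p(x) + v_p(y) = 2 + 2 = 4. (Direct check: xy = 233750 = 5^4 · (374).)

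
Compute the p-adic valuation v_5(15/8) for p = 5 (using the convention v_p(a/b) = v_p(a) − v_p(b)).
v_5(15/8) = 1

Factor powers of 5 from the numerator and denominator of the reduced fraction: 15 = 5^1 · 3 and 8 = 5^0 · 8. Apply v_p(a/b) = v_p(a) − v_p(b): v_5(15/8) = 1 − 0 = 1.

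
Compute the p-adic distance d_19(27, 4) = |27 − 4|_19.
d_19(27, 4) = 1

Step 1 — x − y = 27 − 4 = 23. Step 2 — v_19(23) = 0 (factor: 23 = (19^0 · 23); the sign does not affect v_p). Step 3 — |x − y|_19 = 19^{0} = 1.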